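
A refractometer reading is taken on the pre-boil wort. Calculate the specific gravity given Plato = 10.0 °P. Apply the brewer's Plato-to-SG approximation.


SG = 259/(259 − P)
SG = 259/(259 − 10.0)

1.0402


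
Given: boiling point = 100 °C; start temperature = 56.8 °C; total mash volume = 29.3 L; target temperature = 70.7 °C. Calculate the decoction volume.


V_dec = V_total·(T_target − T_start)/(T_boil − T_start)
V_dec = 29.3·(70.7 − 56.8)/(100 − 56.8)

9.4275 L


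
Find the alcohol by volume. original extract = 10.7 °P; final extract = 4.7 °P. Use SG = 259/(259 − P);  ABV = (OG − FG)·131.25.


OG = 259/(259 − 10.7) = 1.0431
FG = 259/(259 − 4.7) = 1.0185
ABV = (1.0431 − 1.0185)·131.25

3.2302 % ABV


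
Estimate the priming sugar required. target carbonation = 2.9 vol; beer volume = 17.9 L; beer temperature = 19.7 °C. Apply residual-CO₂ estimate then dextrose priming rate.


residual = 14.695·(0.01821 + 0.09011·e^(−0.04·T));  sugar = (target − residual)·4.0·V
residual = 14.695·(0.01821 + 0.09011·e^(−0.04·19.7)) = 0.8698
sugar = (2.9 − 0.8698)·4.0·17.9

145.3648 g


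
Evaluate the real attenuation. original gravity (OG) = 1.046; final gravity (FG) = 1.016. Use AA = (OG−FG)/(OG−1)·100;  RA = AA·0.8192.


AA = (1.046 − 1.016)/(1.046 − 1)·100 = 65.2174
RA = 65.2174·0.8192

53.4261 %


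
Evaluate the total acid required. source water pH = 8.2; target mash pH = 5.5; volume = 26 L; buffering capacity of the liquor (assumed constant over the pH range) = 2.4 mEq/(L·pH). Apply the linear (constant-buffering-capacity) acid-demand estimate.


acid = buffering capacity · (pH_source − pH_target) · V
acid = 2.4 · (8.2 − 5.5) · 26

168.4800 mEq


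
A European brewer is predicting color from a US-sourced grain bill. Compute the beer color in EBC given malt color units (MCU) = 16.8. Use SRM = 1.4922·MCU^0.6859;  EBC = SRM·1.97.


SRM = 1.4922·16.8^0.6859 = 10.3340
EBC = 10.3340·1.97

20.3579 EBC


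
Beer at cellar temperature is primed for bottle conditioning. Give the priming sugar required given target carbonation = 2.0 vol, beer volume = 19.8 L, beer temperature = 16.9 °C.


residual = 14.695·(0.01821 + 0.09011·e^(−0.04·T));  sugar = (target − residual)·4.0·V
residual = 14.695·(0.01821 + 0.09011·e^(−0.04·16.9)) = 0.9411
sugar = (2.0 − 0.9411)·4.0·19.8

83.8625 g


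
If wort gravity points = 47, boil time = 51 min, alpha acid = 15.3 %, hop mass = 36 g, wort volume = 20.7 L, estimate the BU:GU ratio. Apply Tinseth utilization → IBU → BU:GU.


U = 1.65·0.000125^(GP/1000)·(1−e^(−0.04t))/4.15;  IBU = (α/100)·m·U·1000/V;  BU:GU = IBU/GP
U = 1.65·0.000125^(47/1000)·(1−e^(−0.04·51))/4.15 = 0.2267
IBU = (15.3/100)·36·0.2267·1000/20.7 = 60.3280
BU:GU = 60.3280/47

1.2836


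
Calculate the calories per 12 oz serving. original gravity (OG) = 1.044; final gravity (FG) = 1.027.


ABW = (OG−FG)·131.25·0.79/FG;  °P = 259 − 259/SG (for OG→OE and FG→AE);  RE = 0.1808·OE + 0.8192·AE;  Cal = (6.9·ABW + 4·(RE−0.1))·FG·3.55
ABW = (1.044 − 1.027)·131.25·0.79/1.027 = 1.7163
OE = 259 − 259/1.044 = 10.9157 °P
AE = 259 − 259/1.027 = 6.8092 °P
RE = 0.1808·10.9157 + 0.8192·6.8092 = 7.5516 °P
Cal = (6.9·1.7163 + 4·(7.5516−0.1))·1.027·3.55

151.8470 kcal


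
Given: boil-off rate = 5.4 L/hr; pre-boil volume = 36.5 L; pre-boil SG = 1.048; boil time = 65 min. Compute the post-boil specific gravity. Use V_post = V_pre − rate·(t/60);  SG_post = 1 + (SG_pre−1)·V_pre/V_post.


V_post = 36.5 − 5.4·(65/60) = 30.6500
SG_post = 1 + (1.048 − 1)·36.5/30.6500

1.0572


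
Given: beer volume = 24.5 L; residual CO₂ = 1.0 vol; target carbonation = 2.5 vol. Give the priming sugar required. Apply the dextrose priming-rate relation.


sugar = (target − residual)·4.0·V
sugar = (2.5 − 1.0)·4.0·24.5

147.0000 g


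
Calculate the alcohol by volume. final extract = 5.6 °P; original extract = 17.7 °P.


SG = 259/(259 − P);  ABV = (OG − FG)·131.25
OG = 259/(259 − 17.7) = 1.0734
FG = 259/(259 − 5.6) = 1.0221
ABV = (1.0734 − 1.0221)·131.25

6.7270 % ABV


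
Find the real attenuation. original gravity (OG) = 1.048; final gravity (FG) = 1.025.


AA = (OG−FG)/(OG−1)·100;  RA = AA·0.8192
AA = (1.048 − 1.025)/(1.048 − 1)·100 = 47.9167
RA = 47.9167·0.8192

39.2533 %


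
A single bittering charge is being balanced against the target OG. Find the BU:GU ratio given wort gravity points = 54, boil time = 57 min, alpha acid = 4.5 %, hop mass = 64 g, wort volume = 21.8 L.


U = 1.65·0.000125^(GP/1000)·(1−e^(−0.04t))/4.15;  IBU = (α/100)·m·U·1000/V;  BU:GU = IBU/GP
U = 1.65·0.000125^(54/1000)·(1−e^(−0.04·57))/4.15 = 0.2197
IBU = (4.5/100)·64·0.2197·1000/21.8 = 29.0231
BU:GU = 29.0231/54

0.5375


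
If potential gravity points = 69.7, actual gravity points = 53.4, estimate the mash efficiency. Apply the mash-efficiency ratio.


efficiency = actual / potential × 100
efficiency = 53.4 / 69.7 × 100

76.6141 %


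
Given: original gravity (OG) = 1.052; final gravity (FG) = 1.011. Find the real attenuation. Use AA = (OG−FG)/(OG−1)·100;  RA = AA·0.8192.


AA = (1.052 − 1.011)/(1.052 − 1)·100 = 78.8462
RA = 78.8462·0.8192

64.5908 %


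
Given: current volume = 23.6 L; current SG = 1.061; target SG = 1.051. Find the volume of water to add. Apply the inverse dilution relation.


V_water = V·((SG_curr − 1)/(SG_target − 1) − 1)
V_water = 23.6·((1.061 − 1)/(1.051 − 1) − 1)

4.6275 L


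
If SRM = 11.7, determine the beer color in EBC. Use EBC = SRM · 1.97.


EBC = 11.7 · 1.97

23.0490 EBC


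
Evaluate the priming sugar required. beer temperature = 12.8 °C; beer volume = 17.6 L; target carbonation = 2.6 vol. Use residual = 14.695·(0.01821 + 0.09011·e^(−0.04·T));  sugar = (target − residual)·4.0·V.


residual = 14.695·(0.01821 + 0.09011·e^(−0.04·12.8)) = 1.0612
sugar = (2.6 − 1.0612)·4.0·17.6

108.3341 g


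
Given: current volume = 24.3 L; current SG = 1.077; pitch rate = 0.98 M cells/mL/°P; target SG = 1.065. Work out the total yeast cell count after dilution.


V_w = V·((SG_c−1)/(SG_t−1)−1);  °P = 259 − 259/SG_t;  cells = rate·(V+V_w)·°P
V_w = 24.3·((1.077−1)/(1.065−1)−1) = 4.4862
V_final = 24.3 + 4.4862 = 28.7862
°P = 259 − 259/1.065 = 15.8075
cells = 0.98·28.7862·15.8075

445.9367 billion cells


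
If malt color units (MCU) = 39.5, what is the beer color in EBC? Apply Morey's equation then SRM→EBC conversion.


SRM = 1.4922·MCU^0.6859;  EBC = SRM·1.97
SRM = 1.4922·39.5^0.6859 = 18.5752
EBC = 18.5752·1.97

36.5931 EBC


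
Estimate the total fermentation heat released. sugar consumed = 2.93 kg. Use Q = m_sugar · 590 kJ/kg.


Q = 2.93 · 590

1728.7000 kJ


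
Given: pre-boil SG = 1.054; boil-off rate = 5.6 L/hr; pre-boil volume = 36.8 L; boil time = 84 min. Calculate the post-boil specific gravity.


V_post = V_pre − rate·(t/60);  SG_post = 1 + (SG_pre−1)·V_pre/V_post
V_post = 36.8 − 5.6·(84/60) = 28.9600
SG_post = 1 + (1.054 − 1)·36.8/28.9600

1.0686


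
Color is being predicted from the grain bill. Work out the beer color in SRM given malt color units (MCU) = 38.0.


SRM = 1.4922 · MCU^0.6859
SRM = 1.4922 · 38.0^0.6859

18.0884 SRM


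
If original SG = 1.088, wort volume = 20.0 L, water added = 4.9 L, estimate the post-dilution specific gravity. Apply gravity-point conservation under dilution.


SG_new = 1 + (SG_old − 1)·V_old/(V_old + V_water)
pts = (1.088 − 1)·1000·20.0/(20.0 + 4.9) = 70.6827
SG_new = 1 + 70.6827/1000

1.0707


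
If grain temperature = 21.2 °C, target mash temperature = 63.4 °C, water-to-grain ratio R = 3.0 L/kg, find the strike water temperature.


T_strike = (0.41/R)·(T_mash − T_grain) + T_mash
T_strike = (0.41/3.0)·(63.4 − 21.2) + 63.4

69.1673 °C


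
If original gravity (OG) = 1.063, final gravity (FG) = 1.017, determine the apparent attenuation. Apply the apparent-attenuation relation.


AA = (OG − FG)/(OG − 1) · 100
AA = (1.063 − 1.017)/(1.063 − 1) · 100

73.0159 %


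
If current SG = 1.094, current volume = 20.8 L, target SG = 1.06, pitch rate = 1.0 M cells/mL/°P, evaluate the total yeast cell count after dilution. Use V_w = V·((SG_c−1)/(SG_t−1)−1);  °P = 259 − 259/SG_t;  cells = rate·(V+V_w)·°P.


V_w = 20.8·((1.094−1)/(1.06−1)−1) = 11.7867
V_final = 20.8 + 11.7867 = 32.5867
°P = 259 − 259/1.06 = 14.6604
cells = 1.0·32.5867·14.6604

477.7328 billion cells


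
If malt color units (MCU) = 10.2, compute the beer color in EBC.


SRM = 1.4922·MCU^0.6859;  EBC = SRM·1.97
SRM = 1.4922·10.2^0.6859 = 7.3388
EBC = 7.3388·1.97

14.4575 EBC


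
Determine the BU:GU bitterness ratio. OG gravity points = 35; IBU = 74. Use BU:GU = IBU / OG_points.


BU:GU = 74 / 35

2.1143


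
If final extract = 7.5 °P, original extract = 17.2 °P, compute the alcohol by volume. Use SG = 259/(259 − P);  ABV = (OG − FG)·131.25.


OG = 259/(259 − 17.2) = 1.0711
FG = 259/(259 − 7.5) = 1.0298
ABV = (1.0711 − 1.0298)·131.25

5.4222 % ABV


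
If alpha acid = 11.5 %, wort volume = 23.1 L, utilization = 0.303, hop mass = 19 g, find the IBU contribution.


IBU = (α/100)·mass·U·1000 / V
IBU = (11.5/100)·19·0.303·1000 / 23.1

28.6604 IBU


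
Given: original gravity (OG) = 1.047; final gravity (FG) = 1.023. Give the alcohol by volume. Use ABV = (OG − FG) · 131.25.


ABV = (1.047 − 1.023) · 131.25

3.1500 % ABV


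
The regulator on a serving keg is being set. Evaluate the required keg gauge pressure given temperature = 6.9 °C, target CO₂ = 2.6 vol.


psi = vols/(0.01821 + 0.09011·e^(−0.04·T)) − 14.695
psi = 2.6/(0.01821 + 0.09011·e^(−0.04·6.9)) − 14.695

15.3327 psi


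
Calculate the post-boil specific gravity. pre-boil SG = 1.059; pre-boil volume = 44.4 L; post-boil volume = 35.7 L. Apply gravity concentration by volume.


SG_post = 1 + (SG_pre − 1)·V_pre/V_post
pts_pre = (1.059 − 1)·1000 = 59.0000
pts_post = 59.0000·44.4/35.7 = 73.3782
SG_post = 1 + 73.3782/1000

1.0734


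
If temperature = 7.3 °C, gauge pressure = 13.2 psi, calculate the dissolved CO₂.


vols = (P + 14.695)·(0.01821 + 0.09011·e^(−0.04·T))
vols = (13.2 + 14.695)·(0.01821 + 0.09011·e^(−0.04·7.3))

2.3851 volumes


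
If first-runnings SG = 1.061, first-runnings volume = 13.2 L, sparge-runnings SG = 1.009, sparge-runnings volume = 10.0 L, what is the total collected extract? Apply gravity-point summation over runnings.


total = Σ (SG_i − 1)·1000·V_i
first = (1.061 − 1)·1000·13.2 = 805.2000
sparge = (1.009 − 1)·1000·10.0 = 90.0000
total = 805.2000 + 90.0000

895.2000 gravity·L


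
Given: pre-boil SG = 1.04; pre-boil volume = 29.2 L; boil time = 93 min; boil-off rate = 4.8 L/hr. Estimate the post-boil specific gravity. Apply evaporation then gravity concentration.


V_post = V_pre − rate·(t/60);  SG_post = 1 + (SG_pre−1)·V_pre/V_post
V_post = 29.2 − 4.8·(93/60) = 21.7600
SG_post = 1 + (1.04 − 1)·29.2/21.7600

1.0537


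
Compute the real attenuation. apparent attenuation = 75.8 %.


RA = AA · 0.8192
RA = 75.8 · 0.8192

62.0954 %


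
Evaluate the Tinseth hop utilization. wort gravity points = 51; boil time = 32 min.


U = 1.65·0.000125^(GP/1000) · (1 − e^(−0.04·t))/4.15
bigness = 1.65·0.000125^(51/1000) = 1.0433
boil_factor = (1 − e^(−0.04·32))/4.15 = 0.1740
U = 1.0433 · 0.1740

0.1815


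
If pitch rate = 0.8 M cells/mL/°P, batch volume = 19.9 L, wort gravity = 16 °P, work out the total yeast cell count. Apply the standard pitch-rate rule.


cells (billions) = rate · V_L · °P
cells = 0.8 · 19.9 · 16

254.7200 billion cells


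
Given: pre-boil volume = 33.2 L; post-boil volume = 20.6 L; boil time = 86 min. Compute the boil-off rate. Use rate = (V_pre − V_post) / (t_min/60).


rate = (33.2 − 20.6) / (86/60)

8.7907 L/hr


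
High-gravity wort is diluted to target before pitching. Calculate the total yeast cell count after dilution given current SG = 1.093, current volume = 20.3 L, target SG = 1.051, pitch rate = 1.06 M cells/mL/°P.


V_w = V·((SG_c−1)/(SG_t−1)−1);  °P = 259 − 259/SG_t;  cells = rate·(V+V_w)·°P
V_w = 20.3·((1.093−1)/(1.051−1)−1) = 16.7176
V_final = 20.3 + 16.7176 = 37.0176
°P = 259 − 259/1.051 = 12.5680
cells = 1.06·37.0176·12.5680

493.1533 billion cells


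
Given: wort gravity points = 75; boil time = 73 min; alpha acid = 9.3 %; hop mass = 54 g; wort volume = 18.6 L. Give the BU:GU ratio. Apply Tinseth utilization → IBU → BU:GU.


U = 1.65·0.000125^(GP/1000)·(1−e^(−0.04t))/4.15;  IBU = (α/100)·m·U·1000/V;  BU:GU = IBU/GP
U = 1.65·0.000125^(75/1000)·(1−e^(−0.04·73))/4.15 = 0.1917
IBU = (9.3/100)·54·0.1917·1000/18.6 = 51.7594
BU:GU = 51.7594/75

0.6901


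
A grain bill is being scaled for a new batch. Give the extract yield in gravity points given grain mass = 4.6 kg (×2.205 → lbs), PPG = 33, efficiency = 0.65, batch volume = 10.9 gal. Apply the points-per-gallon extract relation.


points = lbs × PPG × eff / vol
lbs = 4.6 × 2.205 = 10.1430
points = 10.1430 × 33 × 0.65 / 10.9

19.9603 points


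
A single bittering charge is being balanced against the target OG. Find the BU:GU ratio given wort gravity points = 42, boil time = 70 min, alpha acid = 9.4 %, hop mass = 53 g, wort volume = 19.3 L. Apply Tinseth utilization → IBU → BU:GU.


U = 1.65·0.000125^(GP/1000)·(1−e^(−0.04t))/4.15;  IBU = (α/100)·m·U·1000/V;  BU:GU = IBU/GP
U = 1.65·0.000125^(42/1000)·(1−e^(−0.04·70))/4.15 = 0.2560
IBU = (9.4/100)·53·0.2560·1000/19.3 = 66.0855
BU:GU = 66.0855/42

1.5735


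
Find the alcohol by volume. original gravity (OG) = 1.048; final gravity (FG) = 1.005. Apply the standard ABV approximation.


ABV = (OG − FG) · 131.25
ABV = (1.048 − 1.005) · 131.25

5.6438 % ABV


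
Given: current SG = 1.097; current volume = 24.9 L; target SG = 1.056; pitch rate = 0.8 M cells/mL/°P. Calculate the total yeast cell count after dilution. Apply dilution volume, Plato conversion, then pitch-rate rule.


V_w = V·((SG_c−1)/(SG_t−1)−1);  °P = 259 − 259/SG_t;  cells = rate·(V+V_w)·°P
V_w = 24.9·((1.097−1)/(1.056−1)−1) = 18.2304
V_final = 24.9 + 18.2304 = 43.1304
°P = 259 − 259/1.056 = 13.7348
cells = 0.8·43.1304·13.7348

473.9111 billion cells


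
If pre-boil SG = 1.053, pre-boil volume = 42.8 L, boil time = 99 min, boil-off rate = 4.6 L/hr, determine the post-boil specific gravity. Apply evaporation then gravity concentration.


V_post = V_pre − rate·(t/60);  SG_post = 1 + (SG_pre−1)·V_pre/V_post
V_post = 42.8 − 4.6·(99/60) = 35.2100
SG_post = 1 + (1.053 − 1)·42.8/35.2100

1.0644


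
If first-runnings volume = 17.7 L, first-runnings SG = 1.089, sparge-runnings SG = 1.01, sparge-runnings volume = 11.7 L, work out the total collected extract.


total = Σ (SG_i − 1)·1000·V_i
first = (1.089 − 1)·1000·17.7 = 1575.3000
sparge = (1.01 − 1)·1000·11.7 = 117.0000
total = 1575.3000 + 117.0000

1692.3000 gravity·L


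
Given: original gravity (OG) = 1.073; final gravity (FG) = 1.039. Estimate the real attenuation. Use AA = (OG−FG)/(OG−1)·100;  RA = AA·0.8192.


AA = (1.073 − 1.039)/(1.073 − 1)·100 = 46.5753
RA = 46.5753·0.8192

38.1545 %


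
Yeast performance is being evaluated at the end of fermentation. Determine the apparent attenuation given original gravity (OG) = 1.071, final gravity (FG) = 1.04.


AA = (OG − FG)/(OG − 1) · 100
AA = (1.071 − 1.04)/(1.071 − 1) · 100

43.6620 %


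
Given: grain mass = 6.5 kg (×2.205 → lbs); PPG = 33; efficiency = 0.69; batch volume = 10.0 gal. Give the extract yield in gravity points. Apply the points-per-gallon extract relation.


points = lbs × PPG × eff / vol
lbs = 6.5 × 2.205 = 14.3325
points = 14.3325 × 33 × 0.69 / 10.0

32.6351 points


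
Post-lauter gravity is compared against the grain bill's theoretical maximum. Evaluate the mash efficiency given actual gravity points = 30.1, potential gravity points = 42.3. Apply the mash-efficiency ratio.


efficiency = actual / potential × 100
efficiency = 30.1 / 42.3 × 100

71.1584 %


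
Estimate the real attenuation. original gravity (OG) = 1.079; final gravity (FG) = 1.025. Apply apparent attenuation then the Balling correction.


AA = (OG−FG)/(OG−1)·100;  RA = AA·0.8192
AA = (1.079 − 1.025)/(1.079 − 1)·100 = 68.3544
RA = 68.3544·0.8192

55.9959 %


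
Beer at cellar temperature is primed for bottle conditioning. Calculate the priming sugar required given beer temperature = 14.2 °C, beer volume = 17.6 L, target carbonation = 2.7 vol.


residual = 14.695·(0.01821 + 0.09011·e^(−0.04·T));  sugar = (target − residual)·4.0·V
residual = 14.695·(0.01821 + 0.09011·e^(−0.04·14.2)) = 1.0179
sugar = (2.7 − 1.0179)·4.0·17.6

118.4167 g


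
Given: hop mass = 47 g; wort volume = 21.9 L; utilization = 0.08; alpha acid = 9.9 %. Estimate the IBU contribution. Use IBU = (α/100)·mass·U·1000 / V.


IBU = (9.9/100)·47·0.08·1000 / 21.9

16.9973 IBU


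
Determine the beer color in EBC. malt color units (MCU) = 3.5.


SRM = 1.4922·MCU^0.6859;  EBC = SRM·1.97
SRM = 1.4922·3.5^0.6859 = 3.5237
EBC = 3.5237·1.97

6.9418 EBC


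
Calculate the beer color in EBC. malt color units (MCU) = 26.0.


SRM = 1.4922·MCU^0.6859;  EBC = SRM·1.97
SRM = 1.4922·26.0^0.6859 = 13.9430
EBC = 13.9430·1.97

27.4678 EBC


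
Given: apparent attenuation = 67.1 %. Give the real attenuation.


RA = AA · 0.8192
RA = 67.1 · 0.8192

54.9683 %


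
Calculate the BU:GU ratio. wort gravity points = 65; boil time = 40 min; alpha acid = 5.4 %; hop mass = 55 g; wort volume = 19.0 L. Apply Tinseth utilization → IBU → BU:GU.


U = 1.65·0.000125^(GP/1000)·(1−e^(−0.04t))/4.15;  IBU = (α/100)·m·U·1000/V;  BU:GU = IBU/GP
U = 1.65·0.000125^(65/1000)·(1−e^(−0.04·40))/4.15 = 0.1769
IBU = (5.4/100)·55·0.1769·1000/19.0 = 27.6565
BU:GU = 27.6565/65

0.4255


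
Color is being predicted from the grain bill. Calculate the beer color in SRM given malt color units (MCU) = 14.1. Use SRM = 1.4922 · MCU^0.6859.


SRM = 1.4922 · 14.1^0.6859

9.1638 SRM


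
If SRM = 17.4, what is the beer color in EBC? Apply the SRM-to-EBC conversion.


EBC = SRM · 1.97
EBC = 17.4 · 1.97

34.2780 EBC


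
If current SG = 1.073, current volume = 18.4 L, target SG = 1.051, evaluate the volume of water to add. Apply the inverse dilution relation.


V_water = V·((SG_curr − 1)/(SG_target − 1) − 1)
V_water = 18.4·((1.073 − 1)/(1.051 − 1) − 1)

7.9373 L


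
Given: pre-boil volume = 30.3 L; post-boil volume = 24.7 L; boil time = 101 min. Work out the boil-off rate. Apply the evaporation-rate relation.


rate = (V_pre − V_post) / (t_min/60)
rate = (30.3 − 24.7) / (101/60)

3.3267 L/hr


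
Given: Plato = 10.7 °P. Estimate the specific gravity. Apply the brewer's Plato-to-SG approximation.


SG = 259/(259 − P)
SG = 259/(259 − 10.7)

1.0431


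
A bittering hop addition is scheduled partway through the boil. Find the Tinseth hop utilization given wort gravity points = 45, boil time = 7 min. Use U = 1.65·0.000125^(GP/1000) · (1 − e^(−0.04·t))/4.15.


bigness = 1.65·0.000125^(45/1000) = 1.1011
boil_factor = (1 − e^(−0.04·7))/4.15 = 0.0588
U = 1.1011 · 0.0588

0.0648


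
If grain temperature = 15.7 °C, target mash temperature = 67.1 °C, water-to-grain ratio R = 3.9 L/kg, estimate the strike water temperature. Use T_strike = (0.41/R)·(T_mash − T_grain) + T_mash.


T_strike = (0.41/3.9)·(67.1 − 15.7) + 67.1

72.5036 °C


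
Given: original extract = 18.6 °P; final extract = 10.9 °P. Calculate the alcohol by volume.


SG = 259/(259 − P);  ABV = (OG − FG)·131.25
OG = 259/(259 − 18.6) = 1.0774
FG = 259/(259 − 10.9) = 1.0439
ABV = (1.0774 − 1.0439)·131.25

4.3886 % ABV


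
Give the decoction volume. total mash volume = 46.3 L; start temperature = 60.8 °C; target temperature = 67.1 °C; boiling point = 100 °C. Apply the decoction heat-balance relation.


V_dec = V_total·(T_target − T_start)/(T_boil − T_start)
V_dec = 46.3·(67.1 − 60.8)/(100 − 60.8)

7.4411 L


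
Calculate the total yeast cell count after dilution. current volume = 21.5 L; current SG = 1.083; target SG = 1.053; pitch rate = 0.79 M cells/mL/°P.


V_w = V·((SG_c−1)/(SG_t−1)−1);  °P = 259 − 259/SG_t;  cells = rate·(V+V_w)·°P
V_w = 21.5·((1.083−1)/(1.053−1)−1) = 12.1698
V_final = 21.5 + 12.1698 = 33.6698
°P = 259 − 259/1.053 = 13.0361
cells = 0.79·33.6698·13.0361

346.7489 billion cells


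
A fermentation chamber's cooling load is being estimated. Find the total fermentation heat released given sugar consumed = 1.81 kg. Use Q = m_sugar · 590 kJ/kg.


Q = 1.81 · 590

1067.9000 kJ


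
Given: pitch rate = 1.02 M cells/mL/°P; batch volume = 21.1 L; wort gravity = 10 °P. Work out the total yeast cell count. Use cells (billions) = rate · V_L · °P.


cells = 1.02 · 21.1 · 10

215.2200 billion cells


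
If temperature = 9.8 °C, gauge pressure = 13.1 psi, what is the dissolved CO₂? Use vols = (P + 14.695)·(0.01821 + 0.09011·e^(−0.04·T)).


vols = (13.1 + 14.695)·(0.01821 + 0.09011·e^(−0.04·9.8))

2.1985 volumes


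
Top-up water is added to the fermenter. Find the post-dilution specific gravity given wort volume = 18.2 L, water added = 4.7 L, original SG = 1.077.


SG_new = 1 + (SG_old − 1)·V_old/(V_old + V_water)
pts = (1.077 − 1)·1000·18.2/(18.2 + 4.7) = 61.1965
SG_new = 1 + 61.1965/1000

1.0612


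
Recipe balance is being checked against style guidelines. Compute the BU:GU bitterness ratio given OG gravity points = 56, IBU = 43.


BU:GU = IBU / OG_points
BU:GU = 43 / 56

0.7679


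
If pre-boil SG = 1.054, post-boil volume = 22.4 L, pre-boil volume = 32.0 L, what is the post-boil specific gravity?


SG_post = 1 + (SG_pre − 1)·V_pre/V_post
pts_pre = (1.054 − 1)·1000 = 54.0000
pts_post = 54.0000·32.0/22.4 = 77.1429
SG_post = 1 + 77.1429/1000

1.0771


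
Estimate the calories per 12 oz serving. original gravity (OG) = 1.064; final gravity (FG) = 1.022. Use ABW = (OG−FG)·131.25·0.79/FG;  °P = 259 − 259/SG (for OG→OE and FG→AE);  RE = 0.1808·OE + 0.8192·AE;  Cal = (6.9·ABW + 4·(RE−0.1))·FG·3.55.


ABW = (1.064 − 1.022)·131.25·0.79/1.022 = 4.2611
OE = 259 − 259/1.064 = 15.5789 °P
AE = 259 − 259/1.022 = 5.5753 °P
RE = 0.1808·15.5789 + 0.8192·5.5753 = 7.3840 °P
Cal = (6.9·4.2611 + 4·(7.3840−0.1))·1.022·3.55

212.3809 kcal


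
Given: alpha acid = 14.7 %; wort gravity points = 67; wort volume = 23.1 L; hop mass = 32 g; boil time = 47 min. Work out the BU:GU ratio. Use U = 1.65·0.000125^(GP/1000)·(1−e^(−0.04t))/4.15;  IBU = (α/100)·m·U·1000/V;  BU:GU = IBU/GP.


U = 1.65·0.000125^(67/1000)·(1−e^(−0.04·47))/4.15 = 0.1845
IBU = (14.7/100)·32·0.1845·1000/23.1 = 37.5732
BU:GU = 37.5732/67

0.5608


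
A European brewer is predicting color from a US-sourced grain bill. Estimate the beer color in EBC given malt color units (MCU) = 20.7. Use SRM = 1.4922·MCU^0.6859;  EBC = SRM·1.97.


SRM = 1.4922·20.7^0.6859 = 11.9248
EBC = 11.9248·1.97

23.4919 EBC


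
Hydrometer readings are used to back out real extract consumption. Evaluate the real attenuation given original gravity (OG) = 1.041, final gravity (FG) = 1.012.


AA = (OG−FG)/(OG−1)·100;  RA = AA·0.8192
AA = (1.041 − 1.012)/(1.041 − 1)·100 = 70.7317
RA = 70.7317·0.8192

57.9434 %


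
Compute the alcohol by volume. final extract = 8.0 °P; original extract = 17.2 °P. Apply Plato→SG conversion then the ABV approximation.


SG = 259/(259 − P);  ABV = (OG − FG)·131.25
OG = 259/(259 − 17.2) = 1.0711
FG = 259/(259 − 8.0) = 1.0319
ABV = (1.0711 − 1.0319)·131.25

5.1530 % ABV


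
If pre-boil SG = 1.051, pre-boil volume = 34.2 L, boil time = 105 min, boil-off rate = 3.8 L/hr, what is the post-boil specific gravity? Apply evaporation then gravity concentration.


V_post = V_pre − rate·(t/60);  SG_post = 1 + (SG_pre−1)·V_pre/V_post
V_post = 34.2 − 3.8·(105/60) = 27.5500
SG_post = 1 + (1.051 − 1)·34.2/27.5500

1.0633


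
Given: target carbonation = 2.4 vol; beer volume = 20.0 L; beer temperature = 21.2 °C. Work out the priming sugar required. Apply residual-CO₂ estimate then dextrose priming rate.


residual = 14.695·(0.01821 + 0.09011·e^(−0.04·T));  sugar = (target − residual)·4.0·V
residual = 14.695·(0.01821 + 0.09011·e^(−0.04·21.2)) = 0.8347
sugar = (2.4 − 0.8347)·4.0·20.0

125.2242 g


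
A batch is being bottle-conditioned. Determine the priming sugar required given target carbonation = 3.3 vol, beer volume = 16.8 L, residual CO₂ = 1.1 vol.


sugar = (target − residual)·4.0·V
sugar = (3.3 − 1.1)·4.0·16.8

147.8400 g


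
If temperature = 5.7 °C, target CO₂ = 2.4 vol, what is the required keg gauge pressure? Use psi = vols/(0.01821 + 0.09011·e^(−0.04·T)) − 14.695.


psi = 2.4/(0.01821 + 0.09011·e^(−0.04·5.7)) − 14.695

11.9869 psi


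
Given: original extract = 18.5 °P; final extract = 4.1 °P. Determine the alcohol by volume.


SG = 259/(259 − P);  ABV = (OG − FG)·131.25
OG = 259/(259 − 18.5) = 1.0769
FG = 259/(259 − 4.1) = 1.0161
ABV = (1.0769 − 1.0161)·131.25

7.9850 % ABV


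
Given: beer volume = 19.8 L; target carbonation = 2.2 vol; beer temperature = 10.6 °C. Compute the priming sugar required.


residual = 14.695·(0.01821 + 0.09011·e^(−0.04·T));  sugar = (target − residual)·4.0·V
residual = 14.695·(0.01821 + 0.09011·e^(−0.04·10.6)) = 1.1342
sugar = (2.2 − 1.1342)·4.0·19.8

84.4144 g


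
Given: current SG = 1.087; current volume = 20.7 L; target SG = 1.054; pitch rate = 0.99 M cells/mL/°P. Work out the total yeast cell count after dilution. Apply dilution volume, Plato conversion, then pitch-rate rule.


V_w = V·((SG_c−1)/(SG_t−1)−1);  °P = 259 − 259/SG_t;  cells = rate·(V+V_w)·°P
V_w = 20.7·((1.087−1)/(1.054−1)−1) = 12.6500
V_final = 20.7 + 12.6500 = 33.3500
°P = 259 − 259/1.054 = 13.2694
cells = 0.99·33.3500·13.2694

438.1108 billion cells


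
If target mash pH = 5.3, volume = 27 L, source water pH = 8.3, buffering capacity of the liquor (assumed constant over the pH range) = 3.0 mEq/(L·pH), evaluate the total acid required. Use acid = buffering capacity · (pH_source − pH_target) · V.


acid = 3.0 · (8.3 − 5.3) · 27

243.0000 mEq


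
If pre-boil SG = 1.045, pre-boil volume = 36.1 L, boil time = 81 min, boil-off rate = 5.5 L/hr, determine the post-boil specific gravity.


V_post = V_pre − rate·(t/60);  SG_post = 1 + (SG_pre−1)·V_pre/V_post
V_post = 36.1 − 5.5·(81/60) = 28.6750
SG_post = 1 + (1.045 − 1)·36.1/28.6750

1.0567


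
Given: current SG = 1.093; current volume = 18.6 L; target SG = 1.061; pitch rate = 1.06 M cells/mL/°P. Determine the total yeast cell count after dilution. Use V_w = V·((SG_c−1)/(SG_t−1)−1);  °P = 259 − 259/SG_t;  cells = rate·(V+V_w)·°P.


V_w = 18.6·((1.093−1)/(1.061−1)−1) = 9.7574
V_final = 18.6 + 9.7574 = 28.3574
°P = 259 − 259/1.061 = 14.8907
cells = 1.06·28.3574·14.8907

447.5959 billion cells


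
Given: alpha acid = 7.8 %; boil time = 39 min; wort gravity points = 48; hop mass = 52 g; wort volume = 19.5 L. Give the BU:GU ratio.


U = 1.65·0.000125^(GP/1000)·(1−e^(−0.04t))/4.15;  IBU = (α/100)·m·U·1000/V;  BU:GU = IBU/GP
U = 1.65·0.000125^(48/1000)·(1−e^(−0.04·39))/4.15 = 0.2040
IBU = (7.8/100)·52·0.2040·1000/19.5 = 42.4329
BU:GU = 42.4329/48

0.8840


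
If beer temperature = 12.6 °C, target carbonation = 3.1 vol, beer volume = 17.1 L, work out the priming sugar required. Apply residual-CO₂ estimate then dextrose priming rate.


residual = 14.695·(0.01821 + 0.09011·e^(−0.04·T));  sugar = (target − residual)·4.0·V
residual = 14.695·(0.01821 + 0.09011·e^(−0.04·12.6)) = 1.0675
sugar = (3.1 − 1.0675)·4.0·17.1

139.0204 g


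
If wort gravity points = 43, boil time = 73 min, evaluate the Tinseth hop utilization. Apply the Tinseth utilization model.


U = 1.65·0.000125^(GP/1000) · (1 − e^(−0.04·t))/4.15
bigness = 1.65·0.000125^(43/1000) = 1.1211
boil_factor = (1 − e^(−0.04·73))/4.15 = 0.2280
U = 1.1211 · 0.2280

0.2556


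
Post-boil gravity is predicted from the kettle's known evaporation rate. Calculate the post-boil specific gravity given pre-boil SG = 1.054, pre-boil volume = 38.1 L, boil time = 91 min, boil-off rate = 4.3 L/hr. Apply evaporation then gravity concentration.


V_post = V_pre − rate·(t/60);  SG_post = 1 + (SG_pre−1)·V_pre/V_post
V_post = 38.1 − 4.3·(91/60) = 31.5783
SG_post = 1 + (1.054 − 1)·38.1/31.5783

1.0652


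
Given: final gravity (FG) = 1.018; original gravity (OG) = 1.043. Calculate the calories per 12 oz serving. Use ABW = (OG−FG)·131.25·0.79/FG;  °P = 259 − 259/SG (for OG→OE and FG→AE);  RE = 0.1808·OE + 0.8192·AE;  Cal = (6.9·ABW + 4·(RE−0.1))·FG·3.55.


ABW = (1.043 − 1.018)·131.25·0.79/1.018 = 2.5464
OE = 259 − 259/1.043 = 10.6779 °P
AE = 259 − 259/1.018 = 4.5796 °P
RE = 0.1808·10.6779 + 0.8192·4.5796 = 5.6821 °P
Cal = (6.9·2.5464 + 4·(5.6821−0.1))·1.018·3.55

144.1888 kcal


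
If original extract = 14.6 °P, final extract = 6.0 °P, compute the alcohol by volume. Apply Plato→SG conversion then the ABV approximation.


SG = 259/(259 − P);  ABV = (OG − FG)·131.25
OG = 259/(259 − 14.6) = 1.0597
FG = 259/(259 − 6.0) = 1.0237
ABV = (1.0597 − 1.0237)·131.25

4.7280 % ABV


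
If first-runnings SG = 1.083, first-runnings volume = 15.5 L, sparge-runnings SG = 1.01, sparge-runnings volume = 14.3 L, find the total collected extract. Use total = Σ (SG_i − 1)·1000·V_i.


first = (1.083 − 1)·1000·15.5 = 1286.5000
sparge = (1.01 − 1)·1000·14.3 = 143.0000
total = 1286.5000 + 143.0000

1429.5000 gravity·L


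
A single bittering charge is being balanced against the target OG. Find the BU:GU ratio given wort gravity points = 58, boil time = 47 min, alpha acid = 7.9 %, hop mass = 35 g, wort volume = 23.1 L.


U = 1.65·0.000125^(GP/1000)·(1−e^(−0.04t))/4.15;  IBU = (α/100)·m·U·1000/V;  BU:GU = IBU/GP
U = 1.65·0.000125^(58/1000)·(1−e^(−0.04·47))/4.15 = 0.2001
IBU = (7.9/100)·35·0.2001·1000/23.1 = 23.9460
BU:GU = 23.9460/58

0.4129


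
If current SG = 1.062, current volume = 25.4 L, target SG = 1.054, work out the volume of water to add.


V_water = V·((SG_curr − 1)/(SG_target − 1) − 1)
V_water = 25.4·((1.062 − 1)/(1.054 − 1) − 1)

3.7630 L


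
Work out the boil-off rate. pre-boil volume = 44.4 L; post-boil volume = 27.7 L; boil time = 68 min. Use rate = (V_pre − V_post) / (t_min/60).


rate = (44.4 − 27.7) / (68/60)

14.7353 L/hr


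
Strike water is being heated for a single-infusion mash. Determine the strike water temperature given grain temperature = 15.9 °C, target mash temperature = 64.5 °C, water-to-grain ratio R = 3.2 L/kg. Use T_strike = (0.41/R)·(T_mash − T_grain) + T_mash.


T_strike = (0.41/3.2)·(64.5 − 15.9) + 64.5

70.7269 °C


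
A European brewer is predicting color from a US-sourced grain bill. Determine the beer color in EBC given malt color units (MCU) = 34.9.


SRM = 1.4922·MCU^0.6859;  EBC = SRM·1.97
SRM = 1.4922·34.9^0.6859 = 17.0628
EBC = 17.0628·1.97

33.6138 EBC


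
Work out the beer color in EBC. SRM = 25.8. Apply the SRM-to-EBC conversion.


EBC = SRM · 1.97
EBC = 25.8 · 1.97

50.8260 EBC


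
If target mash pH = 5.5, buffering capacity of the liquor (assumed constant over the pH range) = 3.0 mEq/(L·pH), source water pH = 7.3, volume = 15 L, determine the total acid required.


acid = buffering capacity · (pH_source − pH_target) · V
acid = 3.0 · (7.3 − 5.5) · 15

81.0000 mEq


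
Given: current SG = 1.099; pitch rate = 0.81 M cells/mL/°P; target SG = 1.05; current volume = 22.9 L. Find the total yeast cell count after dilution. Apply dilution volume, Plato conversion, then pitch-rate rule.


V_w = V·((SG_c−1)/(SG_t−1)−1);  °P = 259 − 259/SG_t;  cells = rate·(V+V_w)·°P
V_w = 22.9·((1.099−1)/(1.05−1)−1) = 22.4420
V_final = 22.9 + 22.4420 = 45.3420
°P = 259 − 259/1.05 = 12.3333
cells = 0.81·45.3420·12.3333

452.9666 billion cells


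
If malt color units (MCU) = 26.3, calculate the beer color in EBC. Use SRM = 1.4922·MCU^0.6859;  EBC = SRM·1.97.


SRM = 1.4922·26.3^0.6859 = 14.0532
EBC = 14.0532·1.97

27.6848 EBC


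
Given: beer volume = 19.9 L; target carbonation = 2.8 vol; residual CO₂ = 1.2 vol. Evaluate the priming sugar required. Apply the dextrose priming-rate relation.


sugar = (target − residual)·4.0·V
sugar = (2.8 − 1.2)·4.0·19.9

127.3600 g


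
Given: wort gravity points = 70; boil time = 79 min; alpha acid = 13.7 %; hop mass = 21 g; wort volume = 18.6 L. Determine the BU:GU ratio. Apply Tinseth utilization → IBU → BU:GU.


U = 1.65·0.000125^(GP/1000)·(1−e^(−0.04t))/4.15;  IBU = (α/100)·m·U·1000/V;  BU:GU = IBU/GP
U = 1.65·0.000125^(70/1000)·(1−e^(−0.04·79))/4.15 = 0.2030
IBU = (13.7/100)·21·0.2030·1000/18.6 = 31.3920
BU:GU = 31.3920/70

0.4485


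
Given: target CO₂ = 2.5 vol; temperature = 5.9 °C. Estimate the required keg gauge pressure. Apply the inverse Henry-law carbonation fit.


psi = vols/(0.01821 + 0.09011·e^(−0.04·T)) − 14.695
psi = 2.5/(0.01821 + 0.09011·e^(−0.04·5.9)) − 14.695

13.2764 psi


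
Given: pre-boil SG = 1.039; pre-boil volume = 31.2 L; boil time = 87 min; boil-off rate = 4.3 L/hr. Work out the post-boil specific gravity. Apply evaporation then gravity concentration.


V_post = V_pre − rate·(t/60);  SG_post = 1 + (SG_pre−1)·V_pre/V_post
V_post = 31.2 − 4.3·(87/60) = 24.9650
SG_post = 1 + (1.039 − 1)·31.2/24.9650

1.0487


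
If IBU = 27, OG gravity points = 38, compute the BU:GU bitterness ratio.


BU:GU = IBU / OG_points
BU:GU = 27 / 38

0.7105


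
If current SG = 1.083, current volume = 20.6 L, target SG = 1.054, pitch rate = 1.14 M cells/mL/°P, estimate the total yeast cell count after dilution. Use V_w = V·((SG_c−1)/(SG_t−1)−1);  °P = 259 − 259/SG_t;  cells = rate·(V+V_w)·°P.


V_w = 20.6·((1.083−1)/(1.054−1)−1) = 11.0630
V_final = 20.6 + 11.0630 = 31.6630
°P = 259 − 259/1.054 = 13.2694
cells = 1.14·31.6630·13.2694

478.9711 billion cells


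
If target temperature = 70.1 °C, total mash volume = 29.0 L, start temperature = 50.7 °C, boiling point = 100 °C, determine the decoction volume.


V_dec = V_total·(T_target − T_start)/(T_boil − T_start)
V_dec = 29.0·(70.1 − 50.7)/(100 − 50.7)

11.4118 L


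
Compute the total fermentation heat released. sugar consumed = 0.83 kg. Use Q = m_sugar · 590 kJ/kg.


Q = 0.83 · 590

489.7000 kJ


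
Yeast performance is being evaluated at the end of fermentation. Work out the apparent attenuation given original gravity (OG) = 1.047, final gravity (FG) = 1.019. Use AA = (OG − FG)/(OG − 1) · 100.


AA = (1.047 − 1.019)/(1.047 − 1) · 100

59.5745 %


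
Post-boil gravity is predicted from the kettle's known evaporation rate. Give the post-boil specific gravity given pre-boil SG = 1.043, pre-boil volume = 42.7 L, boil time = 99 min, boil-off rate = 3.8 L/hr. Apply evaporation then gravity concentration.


V_post = V_pre − rate·(t/60);  SG_post = 1 + (SG_pre−1)·V_pre/V_post
V_post = 42.7 − 3.8·(99/60) = 36.4300
SG_post = 1 + (1.043 − 1)·42.7/36.4300

1.0504


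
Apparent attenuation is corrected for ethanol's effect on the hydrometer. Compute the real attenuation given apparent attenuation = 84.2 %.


RA = AA · 0.8192
RA = 84.2 · 0.8192

68.9766 %


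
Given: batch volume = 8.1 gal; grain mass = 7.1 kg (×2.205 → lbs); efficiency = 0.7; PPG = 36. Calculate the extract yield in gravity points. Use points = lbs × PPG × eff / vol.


lbs = 7.1 × 2.205 = 15.6555
points = 15.6555 × 36 × 0.7 / 8.1

48.7060 points


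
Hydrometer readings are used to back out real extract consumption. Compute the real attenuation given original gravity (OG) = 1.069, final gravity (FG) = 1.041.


AA = (OG−FG)/(OG−1)·100;  RA = AA·0.8192
AA = (1.069 − 1.041)/(1.069 − 1)·100 = 40.5797
RA = 40.5797·0.8192

33.2429 %


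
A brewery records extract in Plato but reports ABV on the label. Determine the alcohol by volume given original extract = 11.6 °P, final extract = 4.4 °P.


SG = 259/(259 − P);  ABV = (OG − FG)·131.25
OG = 259/(259 − 11.6) = 1.0469
FG = 259/(259 − 4.4) = 1.0173
ABV = (1.0469 − 1.0173)·131.25

3.8857 % ABV


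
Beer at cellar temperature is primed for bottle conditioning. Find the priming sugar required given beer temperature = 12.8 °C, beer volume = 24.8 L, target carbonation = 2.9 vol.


residual = 14.695·(0.01821 + 0.09011·e^(−0.04·T));  sugar = (target − residual)·4.0·V
residual = 14.695·(0.01821 + 0.09011·e^(−0.04·12.8)) = 1.0612
sugar = (2.9 − 1.0612)·4.0·24.8

182.4126 g


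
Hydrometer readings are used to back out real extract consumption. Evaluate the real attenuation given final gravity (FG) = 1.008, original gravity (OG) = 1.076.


AA = (OG−FG)/(OG−1)·100;  RA = AA·0.8192
AA = (1.076 − 1.008)/(1.076 − 1)·100 = 89.4737
RA = 89.4737·0.8192

73.2968 %


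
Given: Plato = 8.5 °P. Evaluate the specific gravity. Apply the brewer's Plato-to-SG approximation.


SG = 259/(259 − P)
SG = 259/(259 − 8.5)

1.0339


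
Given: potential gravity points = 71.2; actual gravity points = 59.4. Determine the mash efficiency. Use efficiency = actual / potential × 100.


efficiency = 59.4 / 71.2 × 100

83.4270 %


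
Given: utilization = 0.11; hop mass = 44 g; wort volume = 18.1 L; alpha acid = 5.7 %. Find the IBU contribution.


IBU = (α/100)·mass·U·1000 / V
IBU = (5.7/100)·44·0.11·1000 / 18.1

15.2420 IBU


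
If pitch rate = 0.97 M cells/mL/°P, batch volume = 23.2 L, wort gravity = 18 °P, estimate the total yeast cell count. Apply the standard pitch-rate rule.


cells (billions) = rate · V_L · °P
cells = 0.97 · 23.2 · 18

405.0720 billion cells


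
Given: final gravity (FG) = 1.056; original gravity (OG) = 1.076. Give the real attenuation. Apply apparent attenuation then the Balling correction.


AA = (OG−FG)/(OG−1)·100;  RA = AA·0.8192
AA = (1.076 − 1.056)/(1.076 − 1)·100 = 26.3158
RA = 26.3158·0.8192

21.5579 %


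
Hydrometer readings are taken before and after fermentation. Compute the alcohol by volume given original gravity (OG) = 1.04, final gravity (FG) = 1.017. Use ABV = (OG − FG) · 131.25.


ABV = (1.04 − 1.017) · 131.25

3.0188 % ABV


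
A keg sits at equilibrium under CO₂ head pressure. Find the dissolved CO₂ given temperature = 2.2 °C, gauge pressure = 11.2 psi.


vols = (P + 14.695)·(0.01821 + 0.09011·e^(−0.04·T))
vols = (11.2 + 14.695)·(0.01821 + 0.09011·e^(−0.04·2.2))

2.6084 volumes


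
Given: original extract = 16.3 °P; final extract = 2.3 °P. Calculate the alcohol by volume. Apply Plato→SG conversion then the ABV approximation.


SG = 259/(259 − P);  ABV = (OG − FG)·131.25
OG = 259/(259 − 16.3) = 1.0672
FG = 259/(259 − 2.3) = 1.0090
ABV = (1.0672 − 1.0090)·131.25

7.6389 % ABV


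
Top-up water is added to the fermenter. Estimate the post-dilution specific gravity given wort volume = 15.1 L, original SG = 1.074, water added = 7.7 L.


SG_new = 1 + (SG_old − 1)·V_old/(V_old + V_water)
pts = (1.074 − 1)·1000·15.1/(15.1 + 7.7) = 49.0088
SG_new = 1 + 49.0088/1000

1.0490
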